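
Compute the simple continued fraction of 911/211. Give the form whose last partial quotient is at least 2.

[4; 3, 6, 1, 2, 3]

911 = 4*211 + 67
211 = 3*67 + 10
67 = 6*10 + 7
10 = 1*7 + 3
7 = 2*3 + 1
3 = 3*1 + 0  (stop)
So 911/211 = [4; 3, 6, 1, 2, 3].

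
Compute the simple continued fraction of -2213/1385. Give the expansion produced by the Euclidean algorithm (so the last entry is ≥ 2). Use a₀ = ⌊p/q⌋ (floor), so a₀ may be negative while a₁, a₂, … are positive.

-2213 = -2·1385 + 557
1385 = 2·557 + 271
557 = 2·271 + 15
271 = 18·15 + 1
15 = 15·1 + 0  (stop)
So -2213/1385 = [-2; 2, 2, 18, 15].

[-2; 2, 2, 18, 15]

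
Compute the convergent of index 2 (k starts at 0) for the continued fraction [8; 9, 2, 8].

Using pₖ = aₖpₖ₋₁ + pₖ₋₂, qₖ = aₖqₖ₋₁ + qₖ₋₂ (with p₋₁=1, p₋₂=0, q₋₁=0, q₋₂=1):
  k=0: a=8, p=8, q=1
  k=1: a=9, p=73, q=9
  k=2: a=2, p=154, q=19

154/19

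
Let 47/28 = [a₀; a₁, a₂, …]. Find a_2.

2

47 = 1·28 + 19   →  a_0 = 1
28 = 1·19 + 9   →  a_1 = 1
19 = 2·9 + 1   →  a_2 = 2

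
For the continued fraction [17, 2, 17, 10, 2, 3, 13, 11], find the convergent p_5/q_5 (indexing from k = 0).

44921/2569

Using pₖ = aₖpₖ₋₁ + pₖ₋₂, qₖ = aₖqₖ₋₁ + qₖ₋₂ (with p₋₁=1, p₋₂=0, q₋₁=0, q₋₂=1):
  k=0: a=17, p=17, q=1
  k=1: a=2, p=35, q=2
  k=2: a=17, p=612, q=35
  k=3: a=10, p=6155, q=352
  k=4: a=2, p=12922, q=739
  k=5: a=3, p=44921, q=2569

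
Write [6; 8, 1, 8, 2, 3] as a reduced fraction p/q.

3588/587

Fold from the inside: start with 3/1.
  2 + 1/3 = 7/3
  8 + 3/7 = 59/7
  1 + 7/59 = 66/59
  8 + 59/66 = 587/66
  6 + 66/587 = 3588/587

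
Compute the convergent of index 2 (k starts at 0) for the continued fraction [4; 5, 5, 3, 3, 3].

Using pₖ = aₖpₖ₋₁ + pₖ₋₂, qₖ = aₖqₖ₋₁ + qₖ₋₂ (with p₋₁=1, p₋₂=0, q₋₁=0, q₋₂=1):
  k=0: a=4, p=4, q=1
  k=1: a=5, p=21, q=5
  k=2: a=5, p=109, q=26

109/26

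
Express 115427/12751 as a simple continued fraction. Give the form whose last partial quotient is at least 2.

115427 = 9×12751 + 668
12751 = 19×668 + 59
668 = 11×59 + 19
59 = 3×19 + 2
19 = 9×2 + 1
2 = 2×1 + 0  (stop)
So 115427/12751 = [9; 19, 11, 3, 9, 2].

[9; 19, 11, 3, 9, 2]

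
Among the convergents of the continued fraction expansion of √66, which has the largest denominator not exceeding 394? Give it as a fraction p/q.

√66 = [8; 8, 16, …] (period length 2).
Convergents:
  p_0/q_0 = 8/1
  p_1/q_1 = 65/8
  p_2/q_2 = 1048/129
  p_3/q_3 = 8449/1040
q_2 = 129 ≤ 394 < 1040 = q_3, so the answer is 1048/129.

1048/129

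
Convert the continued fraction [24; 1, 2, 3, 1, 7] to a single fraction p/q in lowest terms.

2494/101

Fold from the inside: start with 7/1.
  1 + 1/7 = 8/7
  3 + 7/8 = 31/8
  2 + 8/31 = 70/31
  1 + 31/70 = 101/70
  24 + 70/101 = 2494/101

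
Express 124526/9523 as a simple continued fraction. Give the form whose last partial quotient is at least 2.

124526 = 13*9523 + 727
9523 = 13*727 + 72
727 = 10*72 + 7
72 = 10*7 + 2
7 = 3*2 + 1
2 = 2*1 + 0  (stop)
So 124526/9523 = [13; 13, 10, 10, 3, 2].

[13; 13, 10, 10, 3, 2]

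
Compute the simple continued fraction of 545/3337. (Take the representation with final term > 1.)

545 = 0*3337 + 545
3337 = 6*545 + 67
545 = 8*67 + 9
67 = 7*9 + 4
9 = 2*4 + 1
4 = 4*1 + 0  (stop)
So 545/3337 = [0; 6, 8, 7, 2, 4].

[0; 6, 8, 7, 2, 4]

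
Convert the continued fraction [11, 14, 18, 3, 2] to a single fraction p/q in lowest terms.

19917/1799

Fold from the inside: start with 2/1.
  3 + 1/2 = 7/2
  18 + 2/7 = 128/7
  14 + 7/128 = 1799/128
  11 + 128/1799 = 19917/1799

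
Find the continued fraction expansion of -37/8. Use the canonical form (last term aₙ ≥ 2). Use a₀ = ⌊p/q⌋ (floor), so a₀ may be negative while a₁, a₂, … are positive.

[-5; 2, 1, 2]

-37 = -5·8 + 3
8 = 2·3 + 2
3 = 1·2 + 1
2 = 2·1 + 0  (stop)
So -37/8 = [-5; 2, 1, 2].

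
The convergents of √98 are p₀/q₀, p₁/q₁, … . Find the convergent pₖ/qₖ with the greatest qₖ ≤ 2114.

√98 = [9; 1, 8, 1, 18, …] (period length 4).
Convergents:
  p_0/q_0 = 9/1
  p_1/q_1 = 10/1
  p_2/q_2 = 89/9
  p_3/q_3 = 99/10
  p_4/q_4 = 1871/189
  p_5/q_5 = 1970/199
  p_6/q_6 = 17631/1781
  p_7/q_7 = 19601/1980
  p_8/q_8 = 370449/37421
q_7 = 1980 ≤ 2114 < 37421 = q_8, so the answer is 19601/1980.

19601/1980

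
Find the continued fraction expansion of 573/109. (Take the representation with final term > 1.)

[5; 3, 1, 8, 3]

573 = 5·109 + 28
109 = 3·28 + 25
28 = 1·25 + 3
25 = 8·3 + 1
3 = 3·1 + 0  (stop)
So 573/109 = [5; 3, 1, 8, 3].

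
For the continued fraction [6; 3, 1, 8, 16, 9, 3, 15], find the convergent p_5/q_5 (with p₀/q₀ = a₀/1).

31980/5111

Using pₖ = aₖpₖ₋₁ + pₖ₋₂, qₖ = aₖqₖ₋₁ + qₖ₋₂ (with p₋₁=1, p₋₂=0, q₋₁=0, q₋₂=1):
  k=0: a=6, p=6, q=1
  k=1: a=3, p=19, q=3
  k=2: a=1, p=25, q=4
  k=3: a=8, p=219, q=35
  k=4: a=16, p=3529, q=564
  k=5: a=9, p=31980, q=5111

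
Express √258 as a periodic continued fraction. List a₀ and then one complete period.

[16; 16, 32]

a₀ = ⌊√258⌋ = 16.
With m₀=0, d₀=1 and mₖ₊₁ = dₖaₖ − mₖ, dₖ₊₁ = (n − mₖ₊₁²)/dₖ, aₖ₊₁ = ⌊(a₀+mₖ₊₁)/dₖ₊₁⌋:
  k=1: m=16, d=2, a=16
  k=2: m=16, d=1, a=32
d=1 and a=2a₀=32 at k=2, so the next step gives (m, d) = (16, 2) again — its k=1 value — and the period has length 2.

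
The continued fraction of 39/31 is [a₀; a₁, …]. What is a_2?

1

39 = 1·31 + 8   →  a_0 = 1
31 = 3·8 + 7   →  a_1 = 3
8 = 1·7 + 1   →  a_2 = 1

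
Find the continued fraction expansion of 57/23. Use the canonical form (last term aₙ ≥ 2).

[2; 2, 11]

57 = 2×23 + 11
23 = 2×11 + 1
11 = 11×1 + 0  (stop)
So 57/23 = [2; 2, 11].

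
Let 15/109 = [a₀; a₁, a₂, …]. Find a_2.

15 = 0·109 + 15   →  a_0 = 0
109 = 7·15 + 4   →  a_1 = 7
15 = 3·4 + 3   →  a_2 = 3

3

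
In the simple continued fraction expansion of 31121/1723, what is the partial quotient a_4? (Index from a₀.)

31121 = 18·1723 + 107   →  a_0 = 18
1723 = 16·107 + 11   →  a_1 = 16
107 = 9·11 + 8   →  a_2 = 9
11 = 1·8 + 3   →  a_3 = 1
8 = 2·3 + 2   →  a_4 = 2

2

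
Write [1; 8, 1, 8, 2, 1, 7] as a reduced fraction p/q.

Fold from the inside: start with 7/1.
  1 + 1/7 = 8/7
  2 + 7/8 = 23/8
  8 + 8/23 = 192/23
  1 + 23/192 = 215/192
  8 + 192/215 = 1912/215
  1 + 215/1912 = 2127/1912

2127/1912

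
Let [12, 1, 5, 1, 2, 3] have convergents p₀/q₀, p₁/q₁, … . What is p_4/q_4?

Using pₖ = aₖpₖ₋₁ + pₖ₋₂, qₖ = aₖqₖ₋₁ + qₖ₋₂ (with p₋₁=1, p₋₂=0, q₋₁=0, q₋₂=1):
  k=0: a=12, p=12, q=1
  k=1: a=1, p=13, q=1
  k=2: a=5, p=77, q=6
  k=3: a=1, p=90, q=7
  k=4: a=2, p=257, q=20

257/20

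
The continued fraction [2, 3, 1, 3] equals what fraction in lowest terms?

Using pₖ = aₖpₖ₋₁ + pₖ₋₂ and qₖ = aₖqₖ₋₁ + qₖ₋₂:
  k=0: a=2, p=2, q=1
  k=1: a=3, p=7, q=3
  k=2: a=1, p=9, q=4
  k=3: a=3, p=34, q=15

34/15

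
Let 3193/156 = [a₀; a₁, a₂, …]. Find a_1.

3193 = 20·156 + 73   →  a_0 = 20
156 = 2·73 + 10   →  a_1 = 2

2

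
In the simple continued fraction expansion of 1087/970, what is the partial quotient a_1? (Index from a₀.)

8

1087 = 1·970 + 117   →  a_0 = 1
970 = 8·117 + 34   →  a_1 = 8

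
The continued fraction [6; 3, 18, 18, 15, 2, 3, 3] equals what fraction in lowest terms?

2238469/353780

Using pₖ = aₖpₖ₋₁ + pₖ₋₂ and qₖ = aₖqₖ₋₁ + qₖ₋₂:
  k=0: a=6, p=6, q=1
  k=1: a=3, p=19, q=3
  k=2: a=18, p=348, q=55
  k=3: a=18, p=6283, q=993
  k=4: a=15, p=94593, q=14950
  k=5: a=2, p=195469, q=30893
  k=6: a=3, p=681000, q=107629
  k=7: a=3, p=2238469, q=353780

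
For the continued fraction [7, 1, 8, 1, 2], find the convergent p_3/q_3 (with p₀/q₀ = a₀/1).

Using pₖ = aₖpₖ₋₁ + pₖ₋₂, qₖ = aₖqₖ₋₁ + qₖ₋₂ (with p₋₁=1, p₋₂=0, q₋₁=0, q₋₂=1):
  k=0: a=7, p=7, q=1
  k=1: a=1, p=8, q=1
  k=2: a=8, p=71, q=9
  k=3: a=1, p=79, q=10

79/10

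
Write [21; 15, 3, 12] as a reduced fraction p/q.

Using pₖ = aₖpₖ₋₁ + pₖ₋₂ and qₖ = aₖqₖ₋₁ + qₖ₋₂:
  k=0: a=21, p=21, q=1
  k=1: a=15, p=316, q=15
  k=2: a=3, p=969, q=46
  k=3: a=12, p=11944, q=567

11944/567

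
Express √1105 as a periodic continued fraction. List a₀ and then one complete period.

a₀ = ⌊√1105⌋ = 33.
With m₀=0, d₀=1 and mₖ₊₁ = dₖaₖ − mₖ, dₖ₊₁ = (n − mₖ₊₁²)/dₖ, aₖ₊₁ = ⌊(a₀+mₖ₊₁)/dₖ₊₁⌋:
  k=1: m=33, d=16, a=4
  k=2: m=31, d=9, a=7
  k=3: m=32, d=9, a=7
  k=4: m=31, d=16, a=4
  k=5: m=33, d=1, a=66
d=1 and a=2a₀=66 at k=5, so the next step gives (m, d) = (33, 16) again — its k=1 value — and the period has length 5.

[33; 4, 7, 7, 4, 66]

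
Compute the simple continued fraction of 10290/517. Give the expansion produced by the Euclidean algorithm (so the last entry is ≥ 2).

10290 = 19×517 + 467
517 = 1×467 + 50
467 = 9×50 + 17
50 = 2×17 + 16
17 = 1×16 + 1
16 = 16×1 + 0  (stop)
So 10290/517 = [19; 1, 9, 2, 1, 16].

[19; 1, 9, 2, 1, 16]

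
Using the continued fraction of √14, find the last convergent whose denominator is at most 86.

116/31

√14 = [3; 1, 2, 1, 6, …] (period length 4).
Convergents:
  p_0/q_0 = 3/1
  p_1/q_1 = 4/1
  p_2/q_2 = 11/3
  p_3/q_3 = 15/4
  p_4/q_4 = 101/27
  p_5/q_5 = 116/31
  p_6/q_6 = 333/89
q_5 = 31 ≤ 86 < 89 = q_6, so the answer is 116/31.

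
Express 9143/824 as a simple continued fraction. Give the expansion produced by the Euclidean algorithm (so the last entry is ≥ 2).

[11; 10, 2, 3, 11]

9143 = 11*824 + 79
824 = 10*79 + 34
79 = 2*34 + 11
34 = 3*11 + 1
11 = 11*1 + 0  (stop)
So 9143/824 = [11; 10, 2, 3, 11].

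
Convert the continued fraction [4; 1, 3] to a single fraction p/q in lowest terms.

19/4

Fold from the inside: start with 3/1.
  1 + 1/3 = 4/3
  4 + 3/4 = 19/4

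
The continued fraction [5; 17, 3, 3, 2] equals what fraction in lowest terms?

Using pₖ = aₖpₖ₋₁ + pₖ₋₂ and qₖ = aₖqₖ₋₁ + qₖ₋₂:
  k=0: a=5, p=5, q=1
  k=1: a=17, p=86, q=17
  k=2: a=3, p=263, q=52
  k=3: a=3, p=875, q=173
  k=4: a=2, p=2013, q=398

2013/398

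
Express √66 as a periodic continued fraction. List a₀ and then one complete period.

a₀ = ⌊√66⌋ = 8.
With m₀=0, d₀=1 and mₖ₊₁ = dₖaₖ − mₖ, dₖ₊₁ = (n − mₖ₊₁²)/dₖ, aₖ₊₁ = ⌊(a₀+mₖ₊₁)/dₖ₊₁⌋:
  k=1: m=8, d=2, a=8
  k=2: m=8, d=1, a=16
d=1 and a=2a₀=16 at k=2, so the next step gives (m, d) = (8, 2) again — its k=1 value — and the period has length 2.

[8; 8, 16]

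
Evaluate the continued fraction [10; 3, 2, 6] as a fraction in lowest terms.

Using pₖ = aₖpₖ₋₁ + pₖ₋₂ and qₖ = aₖqₖ₋₁ + qₖ₋₂:
  k=0: a=10, p=10, q=1
  k=1: a=3, p=31, q=3
  k=2: a=2, p=72, q=7
  k=3: a=6, p=463, q=45

463/45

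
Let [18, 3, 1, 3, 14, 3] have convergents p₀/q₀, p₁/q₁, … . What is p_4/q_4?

3909/214

Using pₖ = aₖpₖ₋₁ + pₖ₋₂, qₖ = aₖqₖ₋₁ + qₖ₋₂ (with p₋₁=1, p₋₂=0, q₋₁=0, q₋₂=1):
  k=0: a=18, p=18, q=1
  k=1: a=3, p=55, q=3
  k=2: a=1, p=73, q=4
  k=3: a=3, p=274, q=15
  k=4: a=14, p=3909, q=214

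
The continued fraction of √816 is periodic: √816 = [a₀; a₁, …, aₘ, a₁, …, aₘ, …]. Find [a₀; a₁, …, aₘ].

[28; 1, 1, 3, 3, 3, 1, 1, 56]

a₀ = ⌊√816⌋ = 28.
With m₀=0, d₀=1 and mₖ₊₁ = dₖaₖ − mₖ, dₖ₊₁ = (n − mₖ₊₁²)/dₖ, aₖ₊₁ = ⌊(a₀+mₖ₊₁)/dₖ₊₁⌋:
  k=1: m=28, d=32, a=1
  k=2: m=4, d=25, a=1
  k=3: m=21, d=15, a=3
  k=4: m=24, d=16, a=3
  k=5: m=24, d=15, a=3
  k=6: m=21, d=25, a=1
  k=7: m=4, d=32, a=1
  k=8: m=28, d=1, a=56
d=1 and a=2a₀=56 at k=8, so the next step gives (m, d) = (28, 32) again — its k=1 value — and the period has length 8.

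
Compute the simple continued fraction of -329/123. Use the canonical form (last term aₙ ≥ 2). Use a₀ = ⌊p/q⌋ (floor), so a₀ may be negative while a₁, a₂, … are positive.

-329 = -3*123 + 40
123 = 3*40 + 3
40 = 13*3 + 1
3 = 3*1 + 0  (stop)
So -329/123 = [-3; 3, 13, 3].

[-3; 3, 13, 3]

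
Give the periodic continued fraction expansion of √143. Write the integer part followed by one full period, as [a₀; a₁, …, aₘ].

[11; 1, 22]

a₀ = ⌊√143⌋ = 11.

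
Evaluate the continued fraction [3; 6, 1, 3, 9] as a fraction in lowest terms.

787/250

Using pₖ = aₖpₖ₋₁ + pₖ₋₂ and qₖ = aₖqₖ₋₁ + qₖ₋₂:
  k=0: a=3, p=3, q=1
  k=1: a=6, p=19, q=6
  k=2: a=1, p=22, q=7
  k=3: a=3, p=85, q=27
  k=4: a=9, p=787, q=250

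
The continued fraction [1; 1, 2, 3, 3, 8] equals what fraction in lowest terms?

465/274

Fold from the inside: start with 8/1.
  3 + 1/8 = 25/8
  3 + 8/25 = 83/25
  2 + 25/83 = 191/83
  1 + 83/191 = 274/191
  1 + 191/274 = 465/274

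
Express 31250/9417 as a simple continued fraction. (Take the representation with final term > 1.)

31250 = 3·9417 + 2999
9417 = 3·2999 + 420
2999 = 7·420 + 59
420 = 7·59 + 7
59 = 8·7 + 3
7 = 2·3 + 1
3 = 3·1 + 0  (stop)
So 31250/9417 = [3; 3, 7, 7, 8, 2, 3].

[3; 3, 7, 7, 8, 2, 3]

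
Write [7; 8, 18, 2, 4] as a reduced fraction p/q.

9525/1337

Using pₖ = aₖpₖ₋₁ + pₖ₋₂ and qₖ = aₖqₖ₋₁ + qₖ₋₂:
  k=0: a=7, p=7, q=1
  k=1: a=8, p=57, q=8
  k=2: a=18, p=1033, q=145
  k=3: a=2, p=2123, q=298
  k=4: a=4, p=9525, q=1337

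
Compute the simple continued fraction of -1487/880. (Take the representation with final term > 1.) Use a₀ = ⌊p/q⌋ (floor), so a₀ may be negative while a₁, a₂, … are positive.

-1487 = -2·880 + 273
880 = 3·273 + 61
273 = 4·61 + 29
61 = 2·29 + 3
29 = 9·3 + 2
3 = 1·2 + 1
2 = 2·1 + 0  (stop)
So -1487/880 = [-2; 3, 4, 2, 9, 1, 2].

[-2; 3, 4, 2, 9, 1, 2]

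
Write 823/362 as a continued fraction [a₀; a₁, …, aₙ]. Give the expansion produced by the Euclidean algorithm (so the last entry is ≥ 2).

823 = 2×362 + 99
362 = 3×99 + 65
99 = 1×65 + 34
65 = 1×34 + 31
34 = 1×31 + 3
31 = 10×3 + 1
3 = 3×1 + 0  (stop)
So 823/362 = [2; 3, 1, 1, 1, 10, 3].

[2; 3, 1, 1, 1, 10, 3]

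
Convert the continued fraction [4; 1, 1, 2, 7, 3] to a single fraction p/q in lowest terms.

Using pₖ = aₖpₖ₋₁ + pₖ₋₂ and qₖ = aₖqₖ₋₁ + qₖ₋₂:
  k=0: a=4, p=4, q=1
  k=1: a=1, p=5, q=1
  k=2: a=1, p=9, q=2
  k=3: a=2, p=23, q=5
  k=4: a=7, p=170, q=37
  k=5: a=3, p=533, q=116

533/116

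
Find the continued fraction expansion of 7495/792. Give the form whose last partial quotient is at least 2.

[9; 2, 6, 3, 19]

7495 = 9*792 + 367
792 = 2*367 + 58
367 = 6*58 + 19
58 = 3*19 + 1
19 = 19*1 + 0  (stop)
So 7495/792 = [9; 2, 6, 3, 19].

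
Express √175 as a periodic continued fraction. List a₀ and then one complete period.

a₀ = ⌊√175⌋ = 13.
With m₀=0, d₀=1 and mₖ₊₁ = dₖaₖ − mₖ, dₖ₊₁ = (n − mₖ₊₁²)/dₖ, aₖ₊₁ = ⌊(a₀+mₖ₊₁)/dₖ₊₁⌋:
  k=1: m=13, d=6, a=4
  k=2: m=11, d=9, a=2
  k=3: m=7, d=14, a=1
  k=4: m=7, d=9, a=2
  k=5: m=11, d=6, a=4
  k=6: m=13, d=1, a=26
d=1 and a=2a₀=26 at k=6, so the next step gives (m, d) = (13, 6) again — its k=1 value — and the period has length 6.

[13; 4, 2, 1, 2, 4, 26]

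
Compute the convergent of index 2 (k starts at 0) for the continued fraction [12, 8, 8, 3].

Using pₖ = aₖpₖ₋₁ + pₖ₋₂, qₖ = aₖqₖ₋₁ + qₖ₋₂ (with p₋₁=1, p₋₂=0, q₋₁=0, q₋₂=1):
  k=0: a=12, p=12, q=1
  k=1: a=8, p=97, q=8
  k=2: a=8, p=788, q=65

788/65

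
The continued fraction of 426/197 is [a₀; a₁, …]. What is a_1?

426 = 2·197 + 32   →  a_0 = 2
197 = 6·32 + 5   →  a_1 = 6

6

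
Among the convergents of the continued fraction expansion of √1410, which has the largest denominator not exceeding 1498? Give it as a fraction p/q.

55987/1491

√1410 = [37; 1, 1, 4, 1, 1, 74, …] (period length 6).
Convergents:
  p_0/q_0 = 37/1
  p_1/q_1 = 38/1
  p_2/q_2 = 75/2
  p_3/q_3 = 338/9
  p_4/q_4 = 413/11
  p_5/q_5 = 751/20
  p_6/q_6 = 55987/1491
  p_7/q_7 = 56738/1511
q_6 = 1491 ≤ 1498 < 1511 = q_7, so the answer is 55987/1491.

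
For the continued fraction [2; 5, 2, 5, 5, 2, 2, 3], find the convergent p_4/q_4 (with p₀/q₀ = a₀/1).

Using pₖ = aₖpₖ₋₁ + pₖ₋₂, qₖ = aₖqₖ₋₁ + qₖ₋₂ (with p₋₁=1, p₋₂=0, q₋₁=0, q₋₂=1):
  k=0: a=2, p=2, q=1
  k=1: a=5, p=11, q=5
  k=2: a=2, p=24, q=11
  k=3: a=5, p=131, q=60
  k=4: a=5, p=679, q=311

679/311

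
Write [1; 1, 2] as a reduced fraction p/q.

5/3

Using pₖ = aₖpₖ₋₁ + pₖ₋₂ and qₖ = aₖqₖ₋₁ + qₖ₋₂:
  k=0: a=1, p=1, q=1
  k=1: a=1, p=2, q=1
  k=2: a=2, p=5, q=3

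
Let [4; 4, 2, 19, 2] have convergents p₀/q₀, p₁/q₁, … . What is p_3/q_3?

Using pₖ = aₖpₖ₋₁ + pₖ₋₂, qₖ = aₖqₖ₋₁ + qₖ₋₂ (with p₋₁=1, p₋₂=0, q₋₁=0, q₋₂=1):
  k=0: a=4, p=4, q=1
  k=1: a=4, p=17, q=4
  k=2: a=2, p=38, q=9
  k=3: a=19, p=739, q=175

739/175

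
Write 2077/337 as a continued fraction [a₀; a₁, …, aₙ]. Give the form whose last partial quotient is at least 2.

[6; 6, 7, 1, 6]

2077 = 6*337 + 55
337 = 6*55 + 7
55 = 7*7 + 6
7 = 1*6 + 1
6 = 6*1 + 0  (stop)
So 2077/337 = [6; 6, 7, 1, 6].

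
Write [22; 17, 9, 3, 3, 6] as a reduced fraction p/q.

Fold from the inside: start with 6/1.
  3 + 1/6 = 19/6
  3 + 6/19 = 63/19
  9 + 19/63 = 586/63
  17 + 63/586 = 10025/586
  22 + 586/10025 = 221136/10025

221136/10025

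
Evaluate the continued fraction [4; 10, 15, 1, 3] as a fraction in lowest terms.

2599/634

Fold from the inside: start with 3/1.
  1 + 1/3 = 4/3
  15 + 3/4 = 63/4
  10 + 4/63 = 634/63
  4 + 63/634 = 2599/634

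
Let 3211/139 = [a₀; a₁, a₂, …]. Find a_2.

1

3211 = 23·139 + 14   →  a_0 = 23
139 = 9·14 + 13   →  a_1 = 9
14 = 1·13 + 1   →  a_2 = 1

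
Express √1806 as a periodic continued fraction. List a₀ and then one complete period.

a₀ = ⌊√1806⌋ = 42.

[42; 2, 84]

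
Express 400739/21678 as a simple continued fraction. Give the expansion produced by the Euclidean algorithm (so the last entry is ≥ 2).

[18; 2, 17, 3, 18, 11]

400739 = 18×21678 + 10535
21678 = 2×10535 + 608
10535 = 17×608 + 199
608 = 3×199 + 11
199 = 18×11 + 1
11 = 11×1 + 0  (stop)
So 400739/21678 = [18; 2, 17, 3, 18, 11].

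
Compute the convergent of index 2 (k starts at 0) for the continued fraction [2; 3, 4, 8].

30/13

Using pₖ = aₖpₖ₋₁ + pₖ₋₂, qₖ = aₖqₖ₋₁ + qₖ₋₂ (with p₋₁=1, p₋₂=0, q₋₁=0, q₋₂=1):
  k=0: a=2, p=2, q=1
  k=1: a=3, p=7, q=3
  k=2: a=4, p=30, q=13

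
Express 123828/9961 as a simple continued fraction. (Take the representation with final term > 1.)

[12; 2, 3, 7, 4, 9, 5]

123828 = 12·9961 + 4296
9961 = 2·4296 + 1369
4296 = 3·1369 + 189
1369 = 7·189 + 46
189 = 4·46 + 5
46 = 9·5 + 1
5 = 5·1 + 0  (stop)
So 123828/9961 = [12; 2, 3, 7, 4, 9, 5].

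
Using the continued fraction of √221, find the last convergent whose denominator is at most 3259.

√221 = [14; 1, 6, 2, 6, 1, 28, …] (period length 6).
Convergents:
  p_0/q_0 = 14/1
  p_1/q_1 = 15/1
  p_2/q_2 = 104/7
  p_3/q_3 = 223/15
  p_4/q_4 = 1442/97
  p_5/q_5 = 1665/112
  p_6/q_6 = 48062/3233
  p_7/q_7 = 49727/3345
q_6 = 3233 ≤ 3259 < 3345 = q_7, so the answer is 48062/3233.

48062/3233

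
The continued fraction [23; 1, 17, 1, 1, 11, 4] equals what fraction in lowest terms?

41690/1741

Fold from the inside: start with 4/1.
  11 + 1/4 = 45/4
  1 + 4/45 = 49/45
  1 + 45/49 = 94/49
  17 + 49/94 = 1647/94
  1 + 94/1647 = 1741/1647
  23 + 1647/1741 = 41690/1741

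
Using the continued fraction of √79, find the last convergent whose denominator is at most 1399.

√79 = [8; 1, 7, 1, 16, …] (period length 4).
Convergents:
  p_0/q_0 = 8/1
  p_1/q_1 = 9/1
  p_2/q_2 = 71/8
  p_3/q_3 = 80/9
  p_4/q_4 = 1351/152
  p_5/q_5 = 1431/161
  p_6/q_6 = 11368/1279
  p_7/q_7 = 12799/1440
q_6 = 1279 ≤ 1399 < 1440 = q_7, so the answer is 11368/1279.

11368/1279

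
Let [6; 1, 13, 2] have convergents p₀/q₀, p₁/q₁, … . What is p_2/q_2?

97/14

Using pₖ = aₖpₖ₋₁ + pₖ₋₂, qₖ = aₖqₖ₋₁ + qₖ₋₂ (with p₋₁=1, p₋₂=0, q₋₁=0, q₋₂=1):
  k=0: a=6, p=6, q=1
  k=1: a=1, p=7, q=1
  k=2: a=13, p=97, q=14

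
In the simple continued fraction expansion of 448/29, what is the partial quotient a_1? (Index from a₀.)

2

448 = 15·29 + 13   →  a_0 = 15
29 = 2·13 + 3   →  a_1 = 2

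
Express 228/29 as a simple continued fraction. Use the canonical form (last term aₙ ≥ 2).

228 = 7×29 + 25
29 = 1×25 + 4
25 = 6×4 + 1
4 = 4×1 + 0  (stop)
So 228/29 = [7; 1, 6, 4].

[7; 1, 6, 4]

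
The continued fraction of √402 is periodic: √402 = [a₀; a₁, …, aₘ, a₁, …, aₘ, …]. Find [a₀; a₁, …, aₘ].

a₀ = ⌊√402⌋ = 20.
With m₀=0, d₀=1 and mₖ₊₁ = dₖaₖ − mₖ, dₖ₊₁ = (n − mₖ₊₁²)/dₖ, aₖ₊₁ = ⌊(a₀+mₖ₊₁)/dₖ₊₁⌋:
  k=1: m=20, d=2, a=20
  k=2: m=20, d=1, a=40
d=1 and a=2a₀=40 at k=2, so the next step gives (m, d) = (20, 2) again — its k=1 value — and the period has length 2.

[20; 20, 40]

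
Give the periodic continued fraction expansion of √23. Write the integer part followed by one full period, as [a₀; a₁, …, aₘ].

[4; 1, 3, 1, 8]

a₀ = ⌊√23⌋ = 4.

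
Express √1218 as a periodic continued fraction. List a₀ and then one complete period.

a₀ = ⌊√1218⌋ = 34.
With m₀=0, d₀=1 and mₖ₊₁ = dₖaₖ − mₖ, dₖ₊₁ = (n − mₖ₊₁²)/dₖ, aₖ₊₁ = ⌊(a₀+mₖ₊₁)/dₖ₊₁⌋:
  k=1: m=34, d=62, a=1
  k=2: m=28, d=7, a=8
  k=3: m=28, d=62, a=1
  k=4: m=34, d=1, a=68
d=1 and a=2a₀=68 at k=4, so the next step gives (m, d) = (34, 62) again — its k=1 value — and the period has length 4.

[34; 1, 8, 1, 68]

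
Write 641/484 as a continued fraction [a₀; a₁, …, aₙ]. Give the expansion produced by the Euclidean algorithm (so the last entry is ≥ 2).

[1; 3, 12, 13]

641 = 1×484 + 157
484 = 3×157 + 13
157 = 12×13 + 1
13 = 13×1 + 0  (stop)
So 641/484 = [1; 3, 12, 13].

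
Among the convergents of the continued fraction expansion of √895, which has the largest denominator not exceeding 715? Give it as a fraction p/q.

√895 = [29; 1, 10, 1, 58, …] (period length 4).
Convergents:
  p_0/q_0 = 29/1
  p_1/q_1 = 30/1
  p_2/q_2 = 329/11
  p_3/q_3 = 359/12
  p_4/q_4 = 21151/707
  p_5/q_5 = 21510/719
q_4 = 707 ≤ 715 < 719 = q_5, so the answer is 21151/707.

21151/707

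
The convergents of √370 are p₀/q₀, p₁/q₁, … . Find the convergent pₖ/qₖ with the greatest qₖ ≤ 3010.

√370 = [19; 4, 4, 38, …] (period length 3).
Convergents:
  p_0/q_0 = 19/1
  p_1/q_1 = 77/4
  p_2/q_2 = 327/17
  p_3/q_3 = 12503/650
  p_4/q_4 = 50339/2617
  p_5/q_5 = 213859/11118
q_4 = 2617 ≤ 3010 < 11118 = q_5, so the answer is 50339/2617.

50339/2617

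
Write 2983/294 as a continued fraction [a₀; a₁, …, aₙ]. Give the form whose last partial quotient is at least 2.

2983 = 10×294 + 43
294 = 6×43 + 36
43 = 1×36 + 7
36 = 5×7 + 1
7 = 7×1 + 0  (stop)
So 2983/294 = [10; 6, 1, 5, 7].

[10; 6, 1, 5, 7]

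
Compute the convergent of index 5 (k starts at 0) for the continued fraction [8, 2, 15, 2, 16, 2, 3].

Using pₖ = aₖpₖ₋₁ + pₖ₋₂, qₖ = aₖqₖ₋₁ + qₖ₋₂ (with p₋₁=1, p₋₂=0, q₋₁=0, q₋₂=1):
  k=0: a=8, p=8, q=1
  k=1: a=2, p=17, q=2
  k=2: a=15, p=263, q=31
  k=3: a=2, p=543, q=64
  k=4: a=16, p=8951, q=1055
  k=5: a=2, p=18445, q=2174

18445/2174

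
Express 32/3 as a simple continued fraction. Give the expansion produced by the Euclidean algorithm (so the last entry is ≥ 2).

[10; 1, 2]

32 = 10×3 + 2
3 = 1×2 + 1
2 = 2×1 + 0  (stop)
So 32/3 = [10; 1, 2].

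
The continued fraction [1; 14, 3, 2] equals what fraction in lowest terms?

Fold from the inside: start with 2/1.
  3 + 1/2 = 7/2
  14 + 2/7 = 100/7
  1 + 7/100 = 107/100

107/100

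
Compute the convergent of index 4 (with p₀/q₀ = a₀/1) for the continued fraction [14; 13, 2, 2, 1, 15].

1323/94

Using pₖ = aₖpₖ₋₁ + pₖ₋₂, qₖ = aₖqₖ₋₁ + qₖ₋₂ (with p₋₁=1, p₋₂=0, q₋₁=0, q₋₂=1):
  k=0: a=14, p=14, q=1
  k=1: a=13, p=183, q=13
  k=2: a=2, p=380, q=27
  k=3: a=2, p=943, q=67
  k=4: a=1, p=1323, q=94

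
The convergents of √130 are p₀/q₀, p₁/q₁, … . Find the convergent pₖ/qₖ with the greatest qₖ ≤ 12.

√130 = [11; 2, 2, 22, …] (period length 3).
Convergents:
  p_0/q_0 = 11/1
  p_1/q_1 = 23/2
  p_2/q_2 = 57/5
  p_3/q_3 = 1277/112
q_2 = 5 ≤ 12 < 112 = q_3, so the answer is 57/5.

57/5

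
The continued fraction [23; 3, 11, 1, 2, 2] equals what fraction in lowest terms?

Fold from the inside: start with 2/1.
  2 + 1/2 = 5/2
  1 + 2/5 = 7/5
  11 + 5/7 = 82/7
  3 + 7/82 = 253/82
  23 + 82/253 = 5901/253

5901/253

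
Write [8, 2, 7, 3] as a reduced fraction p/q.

398/47

Using pₖ = aₖpₖ₋₁ + pₖ₋₂ and qₖ = aₖqₖ₋₁ + qₖ₋₂:
  k=0: a=8, p=8, q=1
  k=1: a=2, p=17, q=2
  k=2: a=7, p=127, q=15
  k=3: a=3, p=398, q=47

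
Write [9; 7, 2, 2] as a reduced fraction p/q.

338/37

Fold from the inside: start with 2/1.
  2 + 1/2 = 5/2
  7 + 2/5 = 37/5
  9 + 5/37 = 338/37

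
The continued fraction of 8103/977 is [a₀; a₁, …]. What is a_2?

8103 = 8·977 + 287   →  a_0 = 8
977 = 3·287 + 116   →  a_1 = 3
287 = 2·116 + 55   →  a_2 = 2

2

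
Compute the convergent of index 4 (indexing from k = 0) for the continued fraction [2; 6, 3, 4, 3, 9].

Using pₖ = aₖpₖ₋₁ + pₖ₋₂, qₖ = aₖqₖ₋₁ + qₖ₋₂ (with p₋₁=1, p₋₂=0, q₋₁=0, q₋₂=1):
  k=0: a=2, p=2, q=1
  k=1: a=6, p=13, q=6
  k=2: a=3, p=41, q=19
  k=3: a=4, p=177, q=82
  k=4: a=3, p=572, q=265

572/265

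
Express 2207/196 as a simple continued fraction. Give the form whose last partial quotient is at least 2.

2207 = 11×196 + 51
196 = 3×51 + 43
51 = 1×43 + 8
43 = 5×8 + 3
8 = 2×3 + 2
3 = 1×2 + 1
2 = 2×1 + 0  (stop)
So 2207/196 = [11; 3, 1, 5, 2, 1, 2].

[11; 3, 1, 5, 2, 1, 2]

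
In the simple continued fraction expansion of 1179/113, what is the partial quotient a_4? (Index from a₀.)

1

1179 = 10·113 + 49   →  a_0 = 10
113 = 2·49 + 15   →  a_1 = 2
49 = 3·15 + 4   →  a_2 = 3
15 = 3·4 + 3   →  a_3 = 3
4 = 1·3 + 1   →  a_4 = 1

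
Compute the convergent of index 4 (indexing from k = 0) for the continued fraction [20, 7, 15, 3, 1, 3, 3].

Using pₖ = aₖpₖ₋₁ + pₖ₋₂, qₖ = aₖqₖ₋₁ + qₖ₋₂ (with p₋₁=1, p₋₂=0, q₋₁=0, q₋₂=1):
  k=0: a=20, p=20, q=1
  k=1: a=7, p=141, q=7
  k=2: a=15, p=2135, q=106
  k=3: a=3, p=6546, q=325
  k=4: a=1, p=8681, q=431

8681/431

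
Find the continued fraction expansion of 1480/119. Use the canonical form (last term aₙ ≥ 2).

[12; 2, 3, 2, 7]

1480 = 12*119 + 52
119 = 2*52 + 15
52 = 3*15 + 7
15 = 2*7 + 1
7 = 7*1 + 0  (stop)
So 1480/119 = [12; 2, 3, 2, 7].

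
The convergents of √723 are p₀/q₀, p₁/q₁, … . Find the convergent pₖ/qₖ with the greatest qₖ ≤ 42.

√723 = [26; 1, 7, 1, 52, …] (period length 4).
Convergents:
  p_0/q_0 = 26/1
  p_1/q_1 = 27/1
  p_2/q_2 = 215/8
  p_3/q_3 = 242/9
  p_4/q_4 = 12799/476
q_3 = 9 ≤ 42 < 476 = q_4, so the answer is 242/9.

242/9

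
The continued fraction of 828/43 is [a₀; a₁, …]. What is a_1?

3

828 = 19·43 + 11   →  a_0 = 19
43 = 3·11 + 10   →  a_1 = 3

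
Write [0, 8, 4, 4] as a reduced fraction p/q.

Using pₖ = aₖpₖ₋₁ + pₖ₋₂ and qₖ = aₖqₖ₋₁ + qₖ₋₂:
  k=0: a=0, p=0, q=1
  k=1: a=8, p=1, q=8
  k=2: a=4, p=4, q=33
  k=3: a=4, p=17, q=140

17/140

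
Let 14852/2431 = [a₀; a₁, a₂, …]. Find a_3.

14852 = 6·2431 + 266   →  a_0 = 6
2431 = 9·266 + 37   →  a_1 = 9
266 = 7·37 + 7   →  a_2 = 7
37 = 5·7 + 2   →  a_3 = 5

5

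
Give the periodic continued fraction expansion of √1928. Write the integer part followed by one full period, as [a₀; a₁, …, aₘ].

[43; 1, 9, 1, 86]

a₀ = ⌊√1928⌋ = 43.
With m₀=0, d₀=1 and mₖ₊₁ = dₖaₖ − mₖ, dₖ₊₁ = (n − mₖ₊₁²)/dₖ, aₖ₊₁ = ⌊(a₀+mₖ₊₁)/dₖ₊₁⌋:
  k=1: m=43, d=79, a=1
  k=2: m=36, d=8, a=9
  k=3: m=36, d=79, a=1
  k=4: m=43, d=1, a=86
d=1 and a=2a₀=86 at k=4, so the next step gives (m, d) = (43, 79) again — its k=1 value — and the period has length 4.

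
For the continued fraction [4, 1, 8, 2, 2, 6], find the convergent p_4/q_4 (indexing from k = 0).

230/47

Using pₖ = aₖpₖ₋₁ + pₖ₋₂, qₖ = aₖqₖ₋₁ + qₖ₋₂ (with p₋₁=1, p₋₂=0, q₋₁=0, q₋₂=1):
  k=0: a=4, p=4, q=1
  k=1: a=1, p=5, q=1
  k=2: a=8, p=44, q=9
  k=3: a=2, p=93, q=19
  k=4: a=2, p=230, q=47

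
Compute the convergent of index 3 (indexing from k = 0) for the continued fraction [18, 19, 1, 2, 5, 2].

Using pₖ = aₖpₖ₋₁ + pₖ₋₂, qₖ = aₖqₖ₋₁ + qₖ₋₂ (with p₋₁=1, p₋₂=0, q₋₁=0, q₋₂=1):
  k=0: a=18, p=18, q=1
  k=1: a=19, p=343, q=19
  k=2: a=1, p=361, q=20
  k=3: a=2, p=1065, q=59

1065/59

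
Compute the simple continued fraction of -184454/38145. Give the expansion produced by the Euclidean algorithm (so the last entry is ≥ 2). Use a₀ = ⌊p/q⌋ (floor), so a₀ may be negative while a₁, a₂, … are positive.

[-5; 6, 12, 12, 14, 3]

-184454 = -5*38145 + 6271
38145 = 6*6271 + 519
6271 = 12*519 + 43
519 = 12*43 + 3
43 = 14*3 + 1
3 = 3*1 + 0  (stop)
So -184454/38145 = [-5; 6, 12, 12, 14, 3].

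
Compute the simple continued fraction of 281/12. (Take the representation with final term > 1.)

[23; 2, 2, 2]

281 = 23×12 + 5
12 = 2×5 + 2
5 = 2×2 + 1
2 = 2×1 + 0  (stop)
So 281/12 = [23; 2, 2, 2].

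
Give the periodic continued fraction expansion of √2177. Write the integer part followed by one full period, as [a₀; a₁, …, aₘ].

a₀ = ⌊√2177⌋ = 46.

[46; 1, 1, 1, 12, 1, 1, 1, 92]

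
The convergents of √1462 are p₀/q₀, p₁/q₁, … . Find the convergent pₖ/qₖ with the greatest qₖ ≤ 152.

2753/72

√1462 = [38; 4, 4, 4, 76, …] (period length 4).
Convergents:
  p_0/q_0 = 38/1
  p_1/q_1 = 153/4
  p_2/q_2 = 650/17
  p_3/q_3 = 2753/72
  p_4/q_4 = 209878/5489
q_3 = 72 ≤ 152 < 5489 = q_4, so the answer is 2753/72.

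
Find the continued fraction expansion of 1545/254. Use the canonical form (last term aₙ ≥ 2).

[6; 12, 10, 2]

1545 = 6*254 + 21
254 = 12*21 + 2
21 = 10*2 + 1
2 = 2*1 + 0  (stop)
So 1545/254 = [6; 12, 10, 2].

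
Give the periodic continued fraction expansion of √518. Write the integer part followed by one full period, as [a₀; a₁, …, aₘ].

[22; 1, 3, 6, 3, 1, 44]

a₀ = ⌊√518⌋ = 22.
With m₀=0, d₀=1 and mₖ₊₁ = dₖaₖ − mₖ, dₖ₊₁ = (n − mₖ₊₁²)/dₖ, aₖ₊₁ = ⌊(a₀+mₖ₊₁)/dₖ₊₁⌋:
  k=1: m=22, d=34, a=1
  k=2: m=12, d=11, a=3
  k=3: m=21, d=7, a=6
  k=4: m=21, d=11, a=3
  k=5: m=12, d=34, a=1
  k=6: m=22, d=1, a=44
d=1 and a=2a₀=44 at k=6, so the next step gives (m, d) = (22, 34) again — its k=1 value — and the period has length 6.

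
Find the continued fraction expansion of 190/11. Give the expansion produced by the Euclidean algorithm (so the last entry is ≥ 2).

190 = 17·11 + 3
11 = 3·3 + 2
3 = 1·2 + 1
2 = 2·1 + 0  (stop)
So 190/11 = [17; 3, 1, 2].

[17; 3, 1, 2]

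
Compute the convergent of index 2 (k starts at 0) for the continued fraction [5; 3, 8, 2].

Using pₖ = aₖpₖ₋₁ + pₖ₋₂, qₖ = aₖqₖ₋₁ + qₖ₋₂ (with p₋₁=1, p₋₂=0, q₋₁=0, q₋₂=1):
  k=0: a=5, p=5, q=1
  k=1: a=3, p=16, q=3
  k=2: a=8, p=133, q=25

133/25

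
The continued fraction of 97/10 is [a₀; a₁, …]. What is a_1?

1

97 = 9·10 + 7   →  a_0 = 9
10 = 1·7 + 3   →  a_1 = 1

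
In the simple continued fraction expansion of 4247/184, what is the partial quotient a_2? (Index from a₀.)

4247 = 23·184 + 15   →  a_0 = 23
184 = 12·15 + 4   →  a_1 = 12
15 = 3·4 + 3   →  a_2 = 3

3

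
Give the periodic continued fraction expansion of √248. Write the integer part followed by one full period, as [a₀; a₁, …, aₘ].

a₀ = ⌊√248⌋ = 15.
With m₀=0, d₀=1 and mₖ₊₁ = dₖaₖ − mₖ, dₖ₊₁ = (n − mₖ₊₁²)/dₖ, aₖ₊₁ = ⌊(a₀+mₖ₊₁)/dₖ₊₁⌋:
  k=1: m=15, d=23, a=1
  k=2: m=8, d=8, a=2
  k=3: m=8, d=23, a=1
  k=4: m=15, d=1, a=30
d=1 and a=2a₀=30 at k=4, so the next step gives (m, d) = (15, 23) again — its k=1 value — and the period has length 4.

[15; 1, 2, 1, 30]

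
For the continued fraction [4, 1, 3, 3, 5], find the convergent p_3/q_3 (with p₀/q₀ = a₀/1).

Using pₖ = aₖpₖ₋₁ + pₖ₋₂, qₖ = aₖqₖ₋₁ + qₖ₋₂ (with p₋₁=1, p₋₂=0, q₋₁=0, q₋₂=1):
  k=0: a=4, p=4, q=1
  k=1: a=1, p=5, q=1
  k=2: a=3, p=19, q=4
  k=3: a=3, p=62, q=13

62/13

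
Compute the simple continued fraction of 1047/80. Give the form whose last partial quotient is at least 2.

1047 = 13×80 + 7
80 = 11×7 + 3
7 = 2×3 + 1
3 = 3×1 + 0  (stop)
So 1047/80 = [13; 11, 2, 3].

[13; 11, 2, 3]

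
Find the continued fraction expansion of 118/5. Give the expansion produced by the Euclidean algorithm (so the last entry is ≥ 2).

[23; 1, 1, 2]

118 = 23·5 + 3
5 = 1·3 + 2
3 = 1·2 + 1
2 = 2·1 + 0  (stop)
So 118/5 = [23; 1, 1, 2].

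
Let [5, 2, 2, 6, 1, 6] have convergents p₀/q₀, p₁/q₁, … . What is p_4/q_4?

Using pₖ = aₖpₖ₋₁ + pₖ₋₂, qₖ = aₖqₖ₋₁ + qₖ₋₂ (with p₋₁=1, p₋₂=0, q₋₁=0, q₋₂=1):
  k=0: a=5, p=5, q=1
  k=1: a=2, p=11, q=2
  k=2: a=2, p=27, q=5
  k=3: a=6, p=173, q=32
  k=4: a=1, p=200, q=37

200/37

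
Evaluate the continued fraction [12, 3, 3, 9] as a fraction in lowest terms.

Using pₖ = aₖpₖ₋₁ + pₖ₋₂ and qₖ = aₖqₖ₋₁ + qₖ₋₂:
  k=0: a=12, p=12, q=1
  k=1: a=3, p=37, q=3
  k=2: a=3, p=123, q=10
  k=3: a=9, p=1144, q=93

1144/93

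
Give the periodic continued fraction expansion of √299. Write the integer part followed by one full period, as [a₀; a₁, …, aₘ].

[17; 3, 2, 3, 34]

a₀ = ⌊√299⌋ = 17.
With m₀=0, d₀=1 and mₖ₊₁ = dₖaₖ − mₖ, dₖ₊₁ = (n − mₖ₊₁²)/dₖ, aₖ₊₁ = ⌊(a₀+mₖ₊₁)/dₖ₊₁⌋:
  k=1: m=17, d=10, a=3
  k=2: m=13, d=13, a=2
  k=3: m=13, d=10, a=3
  k=4: m=17, d=1, a=34
d=1 and a=2a₀=34 at k=4, so the next step gives (m, d) = (17, 10) again — its k=1 value — and the period has length 4.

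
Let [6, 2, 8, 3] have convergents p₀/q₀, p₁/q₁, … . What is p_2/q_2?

110/17

Using pₖ = aₖpₖ₋₁ + pₖ₋₂, qₖ = aₖqₖ₋₁ + qₖ₋₂ (with p₋₁=1, p₋₂=0, q₋₁=0, q₋₂=1):
  k=0: a=6, p=6, q=1
  k=1: a=2, p=13, q=2
  k=2: a=8, p=110, q=17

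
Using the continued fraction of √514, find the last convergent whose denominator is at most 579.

4625/204

√514 = [22; 1, 2, 22, 2, 1, 44, …] (period length 6).
Convergents:
  p_0/q_0 = 22/1
  p_1/q_1 = 23/1
  p_2/q_2 = 68/3
  p_3/q_3 = 1519/67
  p_4/q_4 = 3106/137
  p_5/q_5 = 4625/204
  p_6/q_6 = 206606/9113
q_5 = 204 ≤ 579 < 9113 = q_6, so the answer is 4625/204.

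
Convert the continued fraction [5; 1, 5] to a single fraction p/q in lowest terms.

35/6

Using pₖ = aₖpₖ₋₁ + pₖ₋₂ and qₖ = aₖqₖ₋₁ + qₖ₋₂:
  k=0: a=5, p=5, q=1
  k=1: a=1, p=6, q=1
  k=2: a=5, p=35, q=6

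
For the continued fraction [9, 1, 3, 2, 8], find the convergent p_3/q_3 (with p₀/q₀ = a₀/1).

Using pₖ = aₖpₖ₋₁ + pₖ₋₂, qₖ = aₖqₖ₋₁ + qₖ₋₂ (with p₋₁=1, p₋₂=0, q₋₁=0, q₋₂=1):
  k=0: a=9, p=9, q=1
  k=1: a=1, p=10, q=1
  k=2: a=3, p=39, q=4
  k=3: a=2, p=88, q=9

88/9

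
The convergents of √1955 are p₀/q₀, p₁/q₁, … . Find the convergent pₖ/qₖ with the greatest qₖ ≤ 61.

619/14

√1955 = [44; 4, 1, 1, 1, 4, 88, …] (period length 6).
Convergents:
  p_0/q_0 = 44/1
  p_1/q_1 = 177/4
  p_2/q_2 = 221/5
  p_3/q_3 = 398/9
  p_4/q_4 = 619/14
  p_5/q_5 = 2874/65
q_4 = 14 ≤ 61 < 65 = q_5, so the answer is 619/14.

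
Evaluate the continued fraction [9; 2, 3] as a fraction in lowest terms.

66/7

Using pₖ = aₖpₖ₋₁ + pₖ₋₂ and qₖ = aₖqₖ₋₁ + qₖ₋₂:
  k=0: a=9, p=9, q=1
  k=1: a=2, p=19, q=2
  k=2: a=3, p=66, q=7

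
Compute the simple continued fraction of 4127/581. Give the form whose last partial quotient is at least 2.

[7; 9, 1, 2, 6, 3]

4127 = 7*581 + 60
581 = 9*60 + 41
60 = 1*41 + 19
41 = 2*19 + 3
19 = 6*3 + 1
3 = 3*1 + 0  (stop)
So 4127/581 = [7; 9, 1, 2, 6, 3].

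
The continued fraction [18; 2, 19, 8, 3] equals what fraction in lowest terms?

Fold from the inside: start with 3/1.
  8 + 1/3 = 25/3
  19 + 3/25 = 478/25
  2 + 25/478 = 981/478
  18 + 478/981 = 18136/981

18136/981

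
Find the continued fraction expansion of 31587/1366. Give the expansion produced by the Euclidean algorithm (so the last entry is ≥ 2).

[23; 8, 12, 14]

31587 = 23*1366 + 169
1366 = 8*169 + 14
169 = 12*14 + 1
14 = 14*1 + 0  (stop)
So 31587/1366 = [23; 8, 12, 14].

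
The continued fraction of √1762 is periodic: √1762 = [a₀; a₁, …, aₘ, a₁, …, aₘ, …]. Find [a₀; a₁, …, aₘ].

[41; 1, 40, 1, 82]

a₀ = ⌊√1762⌋ = 41.
With m₀=0, d₀=1 and mₖ₊₁ = dₖaₖ − mₖ, dₖ₊₁ = (n − mₖ₊₁²)/dₖ, aₖ₊₁ = ⌊(a₀+mₖ₊₁)/dₖ₊₁⌋:
  k=1: m=41, d=81, a=1
  k=2: m=40, d=2, a=40
  k=3: m=40, d=81, a=1
  k=4: m=41, d=1, a=82
d=1 and a=2a₀=82 at k=4, so the next step gives (m, d) = (41, 81) again — its k=1 value — and the period has length 4.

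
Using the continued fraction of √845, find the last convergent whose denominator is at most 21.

436/15

√845 = [29; 14, 1, 1, 14, 58, …] (period length 5).
Convergents:
  p_0/q_0 = 29/1
  p_1/q_1 = 407/14
  p_2/q_2 = 436/15
  p_3/q_3 = 843/29
q_2 = 15 ≤ 21 < 29 = q_3, so the answer is 436/15.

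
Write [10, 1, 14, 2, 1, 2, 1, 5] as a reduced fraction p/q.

Using pₖ = aₖpₖ₋₁ + pₖ₋₂ and qₖ = aₖqₖ₋₁ + qₖ₋₂:
  k=0: a=10, p=10, q=1
  k=1: a=1, p=11, q=1
  k=2: a=14, p=164, q=15
  k=3: a=2, p=339, q=31
  k=4: a=1, p=503, q=46
  k=5: a=2, p=1345, q=123
  k=6: a=1, p=1848, q=169
  k=7: a=5, p=10585, q=968

10585/968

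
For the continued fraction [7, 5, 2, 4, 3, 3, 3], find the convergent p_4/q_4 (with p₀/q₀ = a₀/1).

Using pₖ = aₖpₖ₋₁ + pₖ₋₂, qₖ = aₖqₖ₋₁ + qₖ₋₂ (with p₋₁=1, p₋₂=0, q₋₁=0, q₋₂=1):
  k=0: a=7, p=7, q=1
  k=1: a=5, p=36, q=5
  k=2: a=2, p=79, q=11
  k=3: a=4, p=352, q=49
  k=4: a=3, p=1135, q=158

1135/158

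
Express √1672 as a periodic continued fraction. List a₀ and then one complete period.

[40; 1, 8, 10, 8, 1, 80]

a₀ = ⌊√1672⌋ = 40.
With m₀=0, d₀=1 and mₖ₊₁ = dₖaₖ − mₖ, dₖ₊₁ = (n − mₖ₊₁²)/dₖ, aₖ₊₁ = ⌊(a₀+mₖ₊₁)/dₖ₊₁⌋:
  k=1: m=40, d=72, a=1
  k=2: m=32, d=9, a=8
  k=3: m=40, d=8, a=10
  k=4: m=40, d=9, a=8
  k=5: m=32, d=72, a=1
  k=6: m=40, d=1, a=80
d=1 and a=2a₀=80 at k=6, so the next step gives (m, d) = (40, 72) again — its k=1 value — and the period has length 6.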